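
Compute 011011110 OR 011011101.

OR: 1 when either bit is 1
  011011110
| 011011101
-----------
  011011111
Decimal: 222 | 221 = 223



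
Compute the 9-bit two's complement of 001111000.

Original: 001111000
Step 1 - Invert all bits: 110000111
Step 2 - Add 1: 110001000
Verification: 001111000 + 110001000 = 1000000000; discarding the end carry (carry out of the top bit) leaves the 9-bit value 000000000, as required for x + (-x)



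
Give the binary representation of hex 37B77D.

Convert each hex digit to 4 bits:
  3 = 0011
  7 = 0111
  B = 1011
  7 = 0111
  7 = 0111
  D = 1101
Concatenate: 001101111011011101111101



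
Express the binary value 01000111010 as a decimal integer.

Sum of powers of 2 for each 1-bit:
2^1 + 2^3 + 2^4 + 2^5 + 2^9
= 2 + 8 + 16 + 32 + 512
= 570



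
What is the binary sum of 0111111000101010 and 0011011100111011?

Add column by column from the right: bit + bit + carry-in; write the sum mod 2, carry 1 when the sum is 2 or 3.
carry:  1111110001110100
        0111111000101010
+       0011011100111011
------------------------
       01011010101100101
(the carry out of the leftmost column, 0, becomes the leading bit)
Decimal check:
  0111111000101010 = 16384 + 8192 + 4096 + 2048 + 1024 + 512 + 32 + 8 + 2 = 32298
  0011011100111011 = 8192 + 4096 + 1024 + 512 + 256 + 32 + 16 + 8 + 2 + 1 = 14139
  32298 + 14139 = 46437, and 01011010101100101 = 32768 + 8192 + 4096 + 1024 + 256 + 64 + 32 + 4 + 1 = 46437 ✓



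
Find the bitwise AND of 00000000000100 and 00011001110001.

AND: 1 only when both bits are 1
  00000000000100
& 00011001110001
----------------
  00000000000000
Decimal: 4 & 1649 = 0



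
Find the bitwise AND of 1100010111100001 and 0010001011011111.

AND: 1 only when both bits are 1
  1100010111100001
& 0010001011011111
------------------
  0000000011000001
Decimal: 50657 & 8927 = 193



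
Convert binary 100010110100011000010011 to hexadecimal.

Group into 4-bit nibbles from right:
  1000 = 8
  1011 = B
  0100 = 4
  0110 = 6
  0001 = 1
  0011 = 3
Result: 8B4613



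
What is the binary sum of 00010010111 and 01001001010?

Add column by column from the right: bit + bit + carry-in; write the sum mod 2, carry 1 when the sum is 2 or 3.
carry:  00000111100
        00010010111
+       01001001010
-------------------
       001011100001
(the carry out of the leftmost column, 0, becomes the leading bit)
Decimal check:
  00010010111 = 128 + 16 + 4 + 2 + 1 = 151
  01001001010 = 512 + 64 + 8 + 2 = 586
  151 + 586 = 737, and 001011100001 = 512 + 128 + 64 + 32 + 1 = 737 ✓



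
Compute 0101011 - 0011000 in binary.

Method 1 - Direct subtraction (column by column from the right: bit − bit − borrow-in; if negative, add 2 and borrow 1 from the next column):
borrow: 0100000
        0101011
-       0011000
---------------
        0010011

Method 2 - Add two's complement:
Two's complement of 0011000: invert → 1100111, add 1 → 1101000
  0101011
+ 1101000
---------
 10010011  (end carry out of the top bit = 1)
Discarding the end carry: 0010011
Decimal check:
  0101011 = 32 + 8 + 2 + 1 = 43
  0011000 = 16 + 8 = 24
  43 - 24 = 19, and 0010011 = 16 + 2 + 1 = 19 ✓



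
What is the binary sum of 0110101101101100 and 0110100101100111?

Add column by column from the right: bit + bit + carry-in; write the sum mod 2, carry 1 when the sum is 2 or 3.
carry:  1101011011011000
        0110101101101100
+       0110100101100111
------------------------
       01101010011010011
(the carry out of the leftmost column, 0, becomes the leading bit)
Decimal check:
  0110101101101100 = 16384 + 8192 + 2048 + 512 + 256 + 64 + 32 + 8 + 4 = 27500
  0110100101100111 = 16384 + 8192 + 2048 + 256 + 64 + 32 + 4 + 2 + 1 = 26983
  27500 + 26983 = 54483, and 01101010011010011 = 32768 + 16384 + 4096 + 1024 + 128 + 64 + 16 + 2 + 1 = 54483 ✓



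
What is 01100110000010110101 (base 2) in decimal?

Sum of powers of 2 for each 1-bit:
2^0 + 2^2 + 2^4 + 2^5 + 2^7 + 2^13 + 2^14 + 2^17 + 2^18
= 1 + 4 + 16 + 32 + 128 + 8192 + 16384 + 131072 + 262144
= 417973



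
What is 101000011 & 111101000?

AND: 1 only when both bits are 1
  101000011
& 111101000
-----------
  101000000
Decimal: 323 & 488 = 320



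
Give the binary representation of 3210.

Using repeated division by 2:
3210 ÷ 2 = 1605 remainder 0
1605 ÷ 2 = 802 remainder 1
802 ÷ 2 = 401 remainder 0
401 ÷ 2 = 200 remainder 1
200 ÷ 2 = 100 remainder 0
100 ÷ 2 = 50 remainder 0
50 ÷ 2 = 25 remainder 0
25 ÷ 2 = 12 remainder 1
12 ÷ 2 = 6 remainder 0
6 ÷ 2 = 3 remainder 0
3 ÷ 2 = 1 remainder 1
1 ÷ 2 = 0 remainder 1
Reading remainders bottom to top: 110010001010



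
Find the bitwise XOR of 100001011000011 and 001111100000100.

XOR: 1 when bits differ
  100001011000011
^ 001111100000100
-----------------
  101110111000111
Decimal: 17091 ^ 7940 = 24007



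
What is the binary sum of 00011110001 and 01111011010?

Add column by column from the right: bit + bit + carry-in; write the sum mod 2, carry 1 when the sum is 2 or 3.
carry:  11111100000
        00011110001
+       01111011010
-------------------
       010011001011
(the carry out of the leftmost column, 0, becomes the leading bit)
Decimal check:
  00011110001 = 128 + 64 + 32 + 16 + 1 = 241
  01111011010 = 512 + 256 + 128 + 64 + 16 + 8 + 2 = 986
  241 + 986 = 1227, and 010011001011 = 1024 + 128 + 64 + 8 + 2 + 1 = 1227 ✓



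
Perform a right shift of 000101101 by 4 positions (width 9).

Original: 000101101 (decimal 45)
Shift right by 4 positions
Drop the 4 low bits; fill with zeros on the left
Result: 000000010 (decimal 2)
Equivalent: 45 >> 4 = 45 ÷ 2^4 = 2



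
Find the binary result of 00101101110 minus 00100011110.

Method 1 - Direct subtraction (column by column from the right: bit − bit − borrow-in; if negative, add 2 and borrow 1 from the next column):
borrow: 00000100000
        00101101110
-       00100011110
-------------------
        00001010000

Method 2 - Add two's complement:
Two's complement of 00100011110: invert → 11011100001, add 1 → 11011100010
  00101101110
+ 11011100010
-------------
 100001010000  (end carry out of the top bit = 1)
Discarding the end carry: 00001010000
Decimal check:
  00101101110 = 256 + 64 + 32 + 8 + 4 + 2 = 366
  00100011110 = 256 + 16 + 8 + 4 + 2 = 286
  366 - 286 = 80, and 00001010000 = 64 + 16 = 80 ✓



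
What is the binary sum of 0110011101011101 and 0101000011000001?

Add column by column from the right: bit + bit + carry-in; write the sum mod 2, carry 1 when the sum is 2 or 3.
carry:  1000111110000010
        0110011101011101
+       0101000011000001
------------------------
       01011100000011110
(the carry out of the leftmost column, 0, becomes the leading bit)
Decimal check:
  0110011101011101 = 16384 + 8192 + 1024 + 512 + 256 + 64 + 16 + 8 + 4 + 1 = 26461
  0101000011000001 = 16384 + 4096 + 128 + 64 + 1 = 20673
  26461 + 20673 = 47134, and 01011100000011110 = 32768 + 8192 + 4096 + 2048 + 16 + 8 + 4 + 2 = 47134 ✓



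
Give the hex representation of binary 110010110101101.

Group into 4-bit nibbles from right:
  0110 = 6
  0101 = 5
  1010 = A
  1101 = D
Result: 65AD



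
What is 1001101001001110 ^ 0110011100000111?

XOR: 1 when bits differ
  1001101001001110
^ 0110011100000111
------------------
  1111110101001001
Decimal: 39502 ^ 26375 = 64841



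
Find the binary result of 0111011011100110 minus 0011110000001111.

Method 1 - Direct subtraction (column by column from the right: bit − bit − borrow-in; if negative, add 2 and borrow 1 from the next column):
borrow: 0111000000111110
        0111011011100110
-       0011110000001111
------------------------
        0011101011010111

Method 2 - Add two's complement:
Two's complement of 0011110000001111: invert → 1100001111110000, add 1 → 1100001111110001
  0111011011100110
+ 1100001111110001
------------------
 10011101011010111  (end carry out of the top bit = 1)
Discarding the end carry: 0011101011010111
Decimal check:
  0111011011100110 = 16384 + 8192 + 4096 + 1024 + 512 + 128 + 64 + 32 + 4 + 2 = 30438
  0011110000001111 = 8192 + 4096 + 2048 + 1024 + 8 + 4 + 2 + 1 = 15375
  30438 - 15375 = 15063, and 0011101011010111 = 8192 + 4096 + 2048 + 512 + 128 + 64 + 16 + 4 + 2 + 1 = 15063 ✓



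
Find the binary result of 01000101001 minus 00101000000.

Method 1 - Direct subtraction (column by column from the right: bit − bit − borrow-in; if negative, add 2 and borrow 1 from the next column):
borrow: 01110000000
        01000101001
-       00101000000
-------------------
        00011101001

Method 2 - Add two's complement:
Two's complement of 00101000000: invert → 11010111111, add 1 → 11011000000
  01000101001
+ 11011000000
-------------
 100011101001  (end carry out of the top bit = 1)
Discarding the end carry: 00011101001
Decimal check:
  01000101001 = 512 + 32 + 8 + 1 = 553
  00101000000 = 256 + 64 = 320
  553 - 320 = 233, and 00011101001 = 128 + 64 + 32 + 8 + 1 = 233 ✓



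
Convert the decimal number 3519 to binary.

Using repeated division by 2:
3519 ÷ 2 = 1759 remainder 1
1759 ÷ 2 = 879 remainder 1
879 ÷ 2 = 439 remainder 1
439 ÷ 2 = 219 remainder 1
219 ÷ 2 = 109 remainder 1
109 ÷ 2 = 54 remainder 1
54 ÷ 2 = 27 remainder 0
27 ÷ 2 = 13 remainder 1
13 ÷ 2 = 6 remainder 1
6 ÷ 2 = 3 remainder 0
3 ÷ 2 = 1 remainder 1
1 ÷ 2 = 0 remainder 1
Reading remainders bottom to top: 110110111111



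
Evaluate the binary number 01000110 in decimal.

Sum of powers of 2 for each 1-bit:
2^1 + 2^2 + 2^6
= 2 + 4 + 64
= 70



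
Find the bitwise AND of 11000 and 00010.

AND: 1 only when both bits are 1
  11000
& 00010
-------
  00000
Decimal: 24 & 2 = 0



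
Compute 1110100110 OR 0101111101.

OR: 1 when either bit is 1
  1110100110
| 0101111101
------------
  1111111111
Decimal: 934 | 381 = 1023



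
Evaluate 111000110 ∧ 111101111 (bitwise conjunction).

AND: 1 only when both bits are 1
  111000110
& 111101111
-----------
  111000110
Decimal: 454 & 495 = 454



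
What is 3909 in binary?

Using repeated division by 2:
3909 ÷ 2 = 1954 remainder 1
1954 ÷ 2 = 977 remainder 0
977 ÷ 2 = 488 remainder 1
488 ÷ 2 = 244 remainder 0
244 ÷ 2 = 122 remainder 0
122 ÷ 2 = 61 remainder 0
61 ÷ 2 = 30 remainder 1
30 ÷ 2 = 15 remainder 0
15 ÷ 2 = 7 remainder 1
7 ÷ 2 = 3 remainder 1
3 ÷ 2 = 1 remainder 1
1 ÷ 2 = 0 remainder 1
Reading remainders bottom to top: 111101000101



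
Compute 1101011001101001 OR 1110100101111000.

OR: 1 when either bit is 1
  1101011001101001
| 1110100101111000
------------------
  1111111101111001
Decimal: 54889 | 59768 = 65401



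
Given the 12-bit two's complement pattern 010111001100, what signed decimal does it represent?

Binary: 010111001100
Sign bit: 0 (non-negative)
Read directly as an unsigned value:
010111001100 = 1024 + 256 + 128 + 64 + 8 + 4 = 1484
Value: 1484



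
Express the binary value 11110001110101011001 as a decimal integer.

Sum of powers of 2 for each 1-bit:
2^0 + 2^3 + 2^4 + 2^6 + 2^8 + 2^10 + 2^11 + 2^12 + 2^16 + 2^17 + 2^18 + 2^19
= 1 + 8 + 16 + 64 + 256 + 1024 + 2048 + 4096 + 65536 + 131072 + 262144 + 524288
= 990553



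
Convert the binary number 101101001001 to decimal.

Sum of powers of 2 for each 1-bit:
2^0 + 2^3 + 2^6 + 2^8 + 2^9 + 2^11
= 1 + 8 + 64 + 256 + 512 + 2048
= 2889



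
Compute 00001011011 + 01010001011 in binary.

Add column by column from the right: bit + bit + carry-in; write the sum mod 2, carry 1 when the sum is 2 or 3.
carry:  00000110110
        00001011011
+       01010001011
-------------------
       001011100110
(the carry out of the leftmost column, 0, becomes the leading bit)
Decimal check:
  00001011011 = 64 + 16 + 8 + 2 + 1 = 91
  01010001011 = 512 + 128 + 8 + 2 + 1 = 651
  91 + 651 = 742, and 001011100110 = 512 + 128 + 64 + 32 + 4 + 2 = 742 ✓



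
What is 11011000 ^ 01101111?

XOR: 1 when bits differ
  11011000
^ 01101111
----------
  10110111
Decimal: 216 ^ 111 = 183



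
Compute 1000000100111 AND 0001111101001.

AND: 1 only when both bits are 1
  1000000100111
& 0001111101001
---------------
  0000000100001
Decimal: 4135 & 1001 = 33



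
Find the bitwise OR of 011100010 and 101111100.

OR: 1 when either bit is 1
  011100010
| 101111100
-----------
  111111110
Decimal: 226 | 380 = 510



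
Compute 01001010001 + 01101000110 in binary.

Add column by column from the right: bit + bit + carry-in; write the sum mod 2, carry 1 when the sum is 2 or 3.
carry:  10010000000
        01001010001
+       01101000110
-------------------
       010110010111
(the carry out of the leftmost column, 0, becomes the leading bit)
Decimal check:
  01001010001 = 512 + 64 + 16 + 1 = 593
  01101000110 = 512 + 256 + 64 + 4 + 2 = 838
  593 + 838 = 1431, and 010110010111 = 1024 + 256 + 128 + 16 + 4 + 2 + 1 = 1431 ✓



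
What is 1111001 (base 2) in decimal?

Sum of powers of 2 for each 1-bit:
2^0 + 2^3 + 2^4 + 2^5 + 2^6
= 1 + 8 + 16 + 32 + 64
= 121



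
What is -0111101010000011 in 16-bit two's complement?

Original: 0111101010000011
Step 1 - Invert all bits: 1000010101111100
Step 2 - Add 1: 1000010101111101
Verification: 0111101010000011 + 1000010101111101 = 10000000000000000; discarding the end carry (carry out of the top bit) leaves the 16-bit value 0000000000000000, as required for x + (-x)



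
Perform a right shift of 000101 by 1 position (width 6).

Original: 000101 (decimal 5)
Shift right by 1 position
Drop the 1 low bit; fill with zero on the left
Result: 000010 (decimal 2)
Equivalent: 5 >> 1 = 5 ÷ 2^1 = 2



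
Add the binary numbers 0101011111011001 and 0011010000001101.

Add column by column from the right: bit + bit + carry-in; write the sum mod 2, carry 1 when the sum is 2 or 3.
carry:  1110100000110010
        0101011111011001
+       0011010000001101
------------------------
       01000101111100110
(the carry out of the leftmost column, 0, becomes the leading bit)
Decimal check:
  0101011111011001 = 16384 + 4096 + 1024 + 512 + 256 + 128 + 64 + 16 + 8 + 1 = 22489
  0011010000001101 = 8192 + 4096 + 1024 + 8 + 4 + 1 = 13325
  22489 + 13325 = 35814, and 01000101111100110 = 32768 + 2048 + 512 + 256 + 128 + 64 + 32 + 4 + 2 = 35814 ✓



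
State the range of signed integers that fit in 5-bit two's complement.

For 5-bit two's complement:
Minimum: -2^4 = -16
Maximum: 2^4 - 1 = 15



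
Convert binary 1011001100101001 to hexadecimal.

Group into 4-bit nibbles from right:
  1011 = B
  0011 = 3
  0010 = 2
  1001 = 9
Result: B329



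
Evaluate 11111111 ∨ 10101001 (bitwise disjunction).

OR: 1 when either bit is 1
  11111111
| 10101001
----------
  11111111
Decimal: 255 | 169 = 255



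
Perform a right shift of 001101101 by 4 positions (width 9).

Original: 001101101 (decimal 109)
Shift right by 4 positions
Drop the 4 low bits; fill with zeros on the left
Result: 000000110 (decimal 6)
Equivalent: 109 >> 4 = 109 ÷ 2^4 = 6



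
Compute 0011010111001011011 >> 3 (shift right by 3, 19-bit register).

Original: 0011010111001011011 (decimal 110171)
Shift right by 3 positions
Drop the 3 low bits; fill with zeros on the left
Result: 0000011010111001011 (decimal 13771)
Equivalent: 110171 >> 3 = 110171 ÷ 2^3 = 13771



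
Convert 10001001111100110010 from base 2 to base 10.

Sum of powers of 2 for each 1-bit:
2^1 + 2^4 + 2^5 + 2^8 + 2^9 + 2^10 + 2^11 + 2^12 + 2^15 + 2^19
= 2 + 16 + 32 + 256 + 512 + 1024 + 2048 + 4096 + 32768 + 524288
= 565042



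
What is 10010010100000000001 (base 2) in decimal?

Sum of powers of 2 for each 1-bit:
2^0 + 2^11 + 2^13 + 2^16 + 2^19
= 1 + 2048 + 8192 + 65536 + 524288
= 600065



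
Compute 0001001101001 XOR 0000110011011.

XOR: 1 when bits differ
  0001001101001
^ 0000110011011
---------------
  0001111110010
Decimal: 617 ^ 411 = 1010



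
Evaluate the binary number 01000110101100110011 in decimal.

Sum of powers of 2 for each 1-bit:
2^0 + 2^1 + 2^4 + 2^5 + 2^8 + 2^9 + 2^11 + 2^13 + 2^14 + 2^18
= 1 + 2 + 16 + 32 + 256 + 512 + 2048 + 8192 + 16384 + 262144
= 289587



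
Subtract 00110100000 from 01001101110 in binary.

Method 1 - Direct subtraction (column by column from the right: bit − bit − borrow-in; if negative, add 2 and borrow 1 from the next column):
borrow: 01100000000
        01001101110
-       00110100000
-------------------
        00011001110

Method 2 - Add two's complement:
Two's complement of 00110100000: invert → 11001011111, add 1 → 11001100000
  01001101110
+ 11001100000
-------------
 100011001110  (end carry out of the top bit = 1)
Discarding the end carry: 00011001110
Decimal check:
  01001101110 = 512 + 64 + 32 + 8 + 4 + 2 = 622
  00110100000 = 256 + 128 + 32 = 416
  622 - 416 = 206, and 00011001110 = 128 + 64 + 8 + 4 + 2 = 206 ✓



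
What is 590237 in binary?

Using repeated division by 2:
590237 ÷ 2 = 295118 remainder 1
295118 ÷ 2 = 147559 remainder 0
147559 ÷ 2 = 73779 remainder 1
73779 ÷ 2 = 36889 remainder 1
36889 ÷ 2 = 18444 remainder 1
18444 ÷ 2 = 9222 remainder 0
9222 ÷ 2 = 4611 remainder 0
4611 ÷ 2 = 2305 remainder 1
2305 ÷ 2 = 1152 remainder 1
1152 ÷ 2 = 576 remainder 0
576 ÷ 2 = 288 remainder 0
288 ÷ 2 = 144 remainder 0
144 ÷ 2 = 72 remainder 0
72 ÷ 2 = 36 remainder 0
36 ÷ 2 = 18 remainder 0
18 ÷ 2 = 9 remainder 0
9 ÷ 2 = 4 remainder 1
4 ÷ 2 = 2 remainder 0
2 ÷ 2 = 1 remainder 0
1 ÷ 2 = 0 remainder 1
Reading remainders bottom to top: 10010000000110011101



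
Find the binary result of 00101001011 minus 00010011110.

Method 1 - Direct subtraction (column by column from the right: bit − bit − borrow-in; if negative, add 2 and borrow 1 from the next column):
borrow: 00101111000
        00101001011
-       00010011110
-------------------
        00010101101

Method 2 - Add two's complement:
Two's complement of 00010011110: invert → 11101100001, add 1 → 11101100010
  00101001011
+ 11101100010
-------------
 100010101101  (end carry out of the top bit = 1)
Discarding the end carry: 00010101101
Decimal check:
  00101001011 = 256 + 64 + 8 + 2 + 1 = 331
  00010011110 = 128 + 16 + 8 + 4 + 2 = 158
  331 - 158 = 173, and 00010101101 = 128 + 32 + 8 + 4 + 1 = 173 ✓



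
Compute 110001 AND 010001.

AND: 1 only when both bits are 1
  110001
& 010001
--------
  010001
Decimal: 49 & 17 = 17



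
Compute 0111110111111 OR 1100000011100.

OR: 1 when either bit is 1
  0111110111111
| 1100000011100
---------------
  1111110111111
Decimal: 4031 | 6172 = 8127



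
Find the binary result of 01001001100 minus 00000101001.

Method 1 - Direct subtraction (column by column from the right: bit − bit − borrow-in; if negative, add 2 and borrow 1 from the next column):
borrow: 00001000110
        01001001100
-       00000101001
-------------------
        01000100011

Method 2 - Add two's complement:
Two's complement of 00000101001: invert → 11111010110, add 1 → 11111010111
  01001001100
+ 11111010111
-------------
 101000100011  (end carry out of the top bit = 1)
Discarding the end carry: 01000100011
Decimal check:
  01001001100 = 512 + 64 + 8 + 4 = 588
  00000101001 = 32 + 8 + 1 = 41
  588 - 41 = 547, and 01000100011 = 512 + 32 + 2 + 1 = 547 ✓



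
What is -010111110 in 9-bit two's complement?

Original: 010111110
Step 1 - Invert all bits: 101000001
Step 2 - Add 1: 101000010
Verification: 010111110 + 101000010 = 1000000000; discarding the end carry (carry out of the top bit) leaves the 9-bit value 000000000, as required for x + (-x)



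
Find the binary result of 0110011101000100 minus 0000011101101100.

Method 1 - Direct subtraction (column by column from the right: bit − bit − borrow-in; if negative, add 2 and borrow 1 from the next column):
borrow: 0011111111110000
        0110011101000100
-       0000011101101100
------------------------
        0101111111011000

Method 2 - Add two's complement:
Two's complement of 0000011101101100: invert → 1111100010010011, add 1 → 1111100010010100
  0110011101000100
+ 1111100010010100
------------------
 10101111111011000  (end carry out of the top bit = 1)
Discarding the end carry: 0101111111011000
Decimal check:
  0110011101000100 = 16384 + 8192 + 1024 + 512 + 256 + 64 + 4 = 26436
  0000011101101100 = 1024 + 512 + 256 + 64 + 32 + 8 + 4 = 1900
  26436 - 1900 = 24536, and 0101111111011000 = 16384 + 4096 + 2048 + 1024 + 512 + 256 + 128 + 64 + 16 + 8 = 24536 ✓



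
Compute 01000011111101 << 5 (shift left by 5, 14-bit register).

Original: 01000011111101 (decimal 4349)
Shift left by 5 positions
Append 5 zeros on the right and drop the 5 high bits that overflow the 14-bit width
Result: 01111110100000 (decimal 8096)
Equivalent: 4349 << 5 = 4349 × 2^5 = 139168, truncated to 14 bits = 8096



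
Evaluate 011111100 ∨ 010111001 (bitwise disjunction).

OR: 1 when either bit is 1
  011111100
| 010111001
-----------
  011111101
Decimal: 252 | 185 = 253



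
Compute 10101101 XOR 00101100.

XOR: 1 when bits differ
  10101101
^ 00101100
----------
  10000001
Decimal: 173 ^ 44 = 129



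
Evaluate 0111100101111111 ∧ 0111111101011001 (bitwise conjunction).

AND: 1 only when both bits are 1
  0111100101111111
& 0111111101011001
------------------
  0111100101011001
Decimal: 31103 & 32601 = 31065



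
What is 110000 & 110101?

AND: 1 only when both bits are 1
  110000
& 110101
--------
  110000
Decimal: 48 & 53 = 48



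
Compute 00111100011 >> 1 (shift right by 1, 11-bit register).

Original: 00111100011 (decimal 483)
Shift right by 1 position
Drop the 1 low bit; fill with zero on the left
Result: 00011110001 (decimal 241)
Equivalent: 483 >> 1 = 483 ÷ 2^1 = 241



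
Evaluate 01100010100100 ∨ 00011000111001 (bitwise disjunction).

OR: 1 when either bit is 1
  01100010100100
| 00011000111001
----------------
  01111010111101
Decimal: 6308 | 1593 = 7869



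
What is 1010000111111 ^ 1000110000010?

XOR: 1 when bits differ
  1010000111111
^ 1000110000010
---------------
  0010110111101
Decimal: 5183 ^ 4482 = 1469



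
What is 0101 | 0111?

OR: 1 when either bit is 1
  0101
| 0111
------
  0111
Decimal: 5 | 7 = 7



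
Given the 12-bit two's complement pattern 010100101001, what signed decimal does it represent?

Binary: 010100101001
Sign bit: 0 (non-negative)
Read directly as an unsigned value:
010100101001 = 1024 + 256 + 32 + 8 + 1 = 1321
Value: 1321



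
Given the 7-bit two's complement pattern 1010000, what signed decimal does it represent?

Binary: 1010000
Sign bit: 1 (negative)
Invert: 0101111
Add 1:  0110000
Magnitude: 0110000 = 32 + 16 = 48
Value: -48



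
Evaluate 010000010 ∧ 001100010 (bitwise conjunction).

AND: 1 only when both bits are 1
  010000010
& 001100010
-----------
  000000010
Decimal: 130 & 98 = 2



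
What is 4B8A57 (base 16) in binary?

Convert each hex digit to 4 bits:
  4 = 0100
  B = 1011
  8 = 1000
  A = 1010
  5 = 0101
  7 = 0111
Concatenate: 010010111000101001010111



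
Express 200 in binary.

Using repeated division by 2:
200 ÷ 2 = 100 remainder 0
100 ÷ 2 = 50 remainder 0
50 ÷ 2 = 25 remainder 0
25 ÷ 2 = 12 remainder 1
12 ÷ 2 = 6 remainder 0
6 ÷ 2 = 3 remainder 0
3 ÷ 2 = 1 remainder 1
1 ÷ 2 = 0 remainder 1
Reading remainders bottom to top: 11001000



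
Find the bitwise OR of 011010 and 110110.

OR: 1 when either bit is 1
  011010
| 110110
--------
  111110
Decimal: 26 | 54 = 62



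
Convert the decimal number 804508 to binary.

Using repeated division by 2:
804508 ÷ 2 = 402254 remainder 0
402254 ÷ 2 = 201127 remainder 0
201127 ÷ 2 = 100563 remainder 1
100563 ÷ 2 = 50281 remainder 1
50281 ÷ 2 = 25140 remainder 1
25140 ÷ 2 = 12570 remainder 0
12570 ÷ 2 = 6285 remainder 0
6285 ÷ 2 = 3142 remainder 1
3142 ÷ 2 = 1571 remainder 0
1571 ÷ 2 = 785 remainder 1
785 ÷ 2 = 392 remainder 1
392 ÷ 2 = 196 remainder 0
196 ÷ 2 = 98 remainder 0
98 ÷ 2 = 49 remainder 0
49 ÷ 2 = 24 remainder 1
24 ÷ 2 = 12 remainder 0
12 ÷ 2 = 6 remainder 0
6 ÷ 2 = 3 remainder 0
3 ÷ 2 = 1 remainder 1
1 ÷ 2 = 0 remainder 1
Reading remainders bottom to top: 11000100011010011100



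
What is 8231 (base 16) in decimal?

Expand by place value (powers of 16):
8231 = 8 × 16^3 + 2 × 16^2 + 3 × 16^1 + 1 × 16^0
= 8 × 4096 + 2 × 256 + 3 × 16 + 1 × 1
= 32768 + 512 + 48 + 1
= 33329



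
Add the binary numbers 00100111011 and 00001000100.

Add column by column from the right: bit + bit + carry-in; write the sum mod 2, carry 1 when the sum is 2 or 3.
carry:  00000000000
        00100111011
+       00001000100
-------------------
       000101111111
(the carry out of the leftmost column, 0, becomes the leading bit)
Decimal check:
  00100111011 = 256 + 32 + 16 + 8 + 2 + 1 = 315
  00001000100 = 64 + 4 = 68
  315 + 68 = 383, and 000101111111 = 256 + 64 + 32 + 16 + 8 + 4 + 2 + 1 = 383 ✓



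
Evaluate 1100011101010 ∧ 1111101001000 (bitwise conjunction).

AND: 1 only when both bits are 1
  1100011101010
& 1111101001000
---------------
  1100001001000
Decimal: 6378 & 8008 = 6216



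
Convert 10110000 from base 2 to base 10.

Sum of powers of 2 for each 1-bit:
2^4 + 2^5 + 2^7
= 16 + 32 + 128
= 176



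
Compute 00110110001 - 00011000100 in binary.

Method 1 - Direct subtraction (column by column from the right: bit − bit − borrow-in; if negative, add 2 and borrow 1 from the next column):
borrow: 00110011000
        00110110001
-       00011000100
-------------------
        00011101101

Method 2 - Add two's complement:
Two's complement of 00011000100: invert → 11100111011, add 1 → 11100111100
  00110110001
+ 11100111100
-------------
 100011101101  (end carry out of the top bit = 1)
Discarding the end carry: 00011101101
Decimal check:
  00110110001 = 256 + 128 + 32 + 16 + 1 = 433
  00011000100 = 128 + 64 + 4 = 196
  433 - 196 = 237, and 00011101101 = 128 + 64 + 32 + 8 + 4 + 1 = 237 ✓



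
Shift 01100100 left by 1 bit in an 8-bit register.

Original: 01100100 (decimal 100)
Shift left by 1 position
Append 1 zero on the right
Result: 11001000 (decimal 200)
Equivalent: 100 << 1 = 100 × 2^1 = 200



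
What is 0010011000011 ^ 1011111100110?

XOR: 1 when bits differ
  0010011000011
^ 1011111100110
---------------
  1001100100101
Decimal: 1219 ^ 6118 = 4901



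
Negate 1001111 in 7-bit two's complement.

Original (sign bit 1, negative): 1001111
Step 1 - Invert all bits: 0110000
Step 2 - Add 1: 0110001
Verification: 1001111 + 0110001 = 10000000; discarding the end carry (carry out of the top bit) leaves the 7-bit value 0000000, as required for x + (-x)



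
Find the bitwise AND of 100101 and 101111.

AND: 1 only when both bits are 1
  100101
& 101111
--------
  100101
Decimal: 37 & 47 = 37



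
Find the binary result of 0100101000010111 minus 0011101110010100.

Method 1 - Direct subtraction (column by column from the right: bit − bit − borrow-in; if negative, add 2 and borrow 1 from the next column):
borrow: 0111111100000000
        0100101000010111
-       0011101110010100
------------------------
        0000111010000011

Method 2 - Add two's complement:
Two's complement of 0011101110010100: invert → 1100010001101011, add 1 → 1100010001101100
  0100101000010111
+ 1100010001101100
------------------
 10000111010000011  (end carry out of the top bit = 1)
Discarding the end carry: 0000111010000011
Decimal check:
  0100101000010111 = 16384 + 2048 + 512 + 16 + 4 + 2 + 1 = 18967
  0011101110010100 = 8192 + 4096 + 2048 + 512 + 256 + 128 + 16 + 4 = 15252
  18967 - 15252 = 3715, and 0000111010000011 = 2048 + 1024 + 512 + 128 + 2 + 1 = 3715 ✓



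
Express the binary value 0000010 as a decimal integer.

Sum of powers of 2 for each 1-bit:
2^1
= 2
= 2



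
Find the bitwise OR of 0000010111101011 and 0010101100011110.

OR: 1 when either bit is 1
  0000010111101011
| 0010101100011110
------------------
  0010111111111111
Decimal: 1515 | 11038 = 12287



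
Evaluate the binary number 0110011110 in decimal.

Sum of powers of 2 for each 1-bit:
2^1 + 2^2 + 2^3 + 2^4 + 2^7 + 2^8
= 2 + 4 + 8 + 16 + 128 + 256
= 414



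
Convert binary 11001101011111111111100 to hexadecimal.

Group into 4-bit nibbles from right:
  0110 = 6
  0110 = 6
  1011 = B
  1111 = F
  1111 = F
  1100 = C
Result: 66BFFC



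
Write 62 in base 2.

Using repeated division by 2:
62 ÷ 2 = 31 remainder 0
31 ÷ 2 = 15 remainder 1
15 ÷ 2 = 7 remainder 1
7 ÷ 2 = 3 remainder 1
3 ÷ 2 = 1 remainder 1
1 ÷ 2 = 0 remainder 1
Reading remainders bottom to top: 111110



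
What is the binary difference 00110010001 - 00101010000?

Method 1 - Direct subtraction (column by column from the right: bit − bit − borrow-in; if negative, add 2 and borrow 1 from the next column):
borrow: 00010000000
        00110010001
-       00101010000
-------------------
        00001000001

Method 2 - Add two's complement:
Two's complement of 00101010000: invert → 11010101111, add 1 → 11010110000
  00110010001
+ 11010110000
-------------
 100001000001  (end carry out of the top bit = 1)
Discarding the end carry: 00001000001
Decimal check:
  00110010001 = 256 + 128 + 16 + 1 = 401
  00101010000 = 256 + 64 + 16 = 336
  401 - 336 = 65, and 00001000001 = 64 + 1 = 65 ✓



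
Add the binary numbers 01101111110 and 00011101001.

Add column by column from the right: bit + bit + carry-in; write the sum mod 2, carry 1 when the sum is 2 or 3.
carry:  11111110000
        01101111110
+       00011101001
-------------------
       010001100111
(the carry out of the leftmost column, 0, becomes the leading bit)
Decimal check:
  01101111110 = 512 + 256 + 64 + 32 + 16 + 8 + 4 + 2 = 894
  00011101001 = 128 + 64 + 32 + 8 + 1 = 233
  894 + 233 = 1127, and 010001100111 = 1024 + 64 + 32 + 4 + 2 + 1 = 1127 ✓



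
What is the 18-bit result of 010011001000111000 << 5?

Original: 010011001000111000 (decimal 78392)
Shift left by 5 positions
Append 5 zeros on the right and drop the 5 high bits that overflow the 18-bit width
Result: 100100011100000000 (decimal 149248)
Equivalent: 78392 << 5 = 78392 × 2^5 = 2508544, truncated to 18 bits = 149248



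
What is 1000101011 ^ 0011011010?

XOR: 1 when bits differ
  1000101011
^ 0011011010
------------
  1011110001
Decimal: 555 ^ 218 = 753



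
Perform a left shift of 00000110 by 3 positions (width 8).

Original: 00000110 (decimal 6)
Shift left by 3 positions
Append 3 zeros on the right
Result: 00110000 (decimal 48)
Equivalent: 6 << 3 = 6 × 2^3 = 48



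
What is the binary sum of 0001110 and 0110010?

Add column by column from the right: bit + bit + carry-in; write the sum mod 2, carry 1 when the sum is 2 or 3.
carry:  1111100
        0001110
+       0110010
---------------
       01000000
(the carry out of the leftmost column, 0, becomes the leading bit)
Decimal check:
  0001110 = 8 + 4 + 2 = 14
  0110010 = 32 + 16 + 2 = 50
  14 + 50 = 64, and 01000000 = 64 ✓



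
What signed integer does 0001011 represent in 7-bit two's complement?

Binary: 0001011
Sign bit: 0 (non-negative)
Read directly as an unsigned value:
0001011 = 8 + 2 + 1 = 11
Value: 11



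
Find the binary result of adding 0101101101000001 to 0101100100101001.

Add column by column from the right: bit + bit + carry-in; write the sum mod 2, carry 1 when the sum is 2 or 3.
carry:  1011011000000010
        0101101101000001
+       0101100100101001
------------------------
       01011010001101010
(the carry out of the leftmost column, 0, becomes the leading bit)
Decimal check:
  0101101101000001 = 16384 + 4096 + 2048 + 512 + 256 + 64 + 1 = 23361
  0101100100101001 = 16384 + 4096 + 2048 + 256 + 32 + 8 + 1 = 22825
  23361 + 22825 = 46186, and 01011010001101010 = 32768 + 8192 + 4096 + 1024 + 64 + 32 + 8 + 2 = 46186 ✓



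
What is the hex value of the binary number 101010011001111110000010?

Group into 4-bit nibbles from right:
  1010 = A
  1001 = 9
  1001 = 9
  1111 = F
  1000 = 8
  0010 = 2
Result: A99F82



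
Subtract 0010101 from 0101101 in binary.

Method 1 - Direct subtraction (column by column from the right: bit − bit − borrow-in; if negative, add 2 and borrow 1 from the next column):
borrow: 0100000
        0101101
-       0010101
---------------
        0011000

Method 2 - Add two's complement:
Two's complement of 0010101: invert → 1101010, add 1 → 1101011
  0101101
+ 1101011
---------
 10011000  (end carry out of the top bit = 1)
Discarding the end carry: 0011000
Decimal check:
  0101101 = 32 + 8 + 4 + 1 = 45
  0010101 = 16 + 4 + 1 = 21
  45 - 21 = 24, and 0011000 = 16 + 8 = 24 ✓



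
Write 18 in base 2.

Using repeated division by 2:
18 ÷ 2 = 9 remainder 0
9 ÷ 2 = 4 remainder 1
4 ÷ 2 = 2 remainder 0
2 ÷ 2 = 1 remainder 0
1 ÷ 2 = 0 remainder 1
Reading remainders bottom to top: 10010



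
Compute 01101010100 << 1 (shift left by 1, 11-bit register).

Original: 01101010100 (decimal 852)
Shift left by 1 position
Append 1 zero on the right
Result: 11010101000 (decimal 1704)
Equivalent: 852 << 1 = 852 × 2^1 = 1704



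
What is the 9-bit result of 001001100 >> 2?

Original: 001001100 (decimal 76)
Shift right by 2 positions
Drop the 2 low bits; fill with zeros on the left
Result: 000010011 (decimal 19)
Equivalent: 76 >> 2 = 76 ÷ 2^2 = 19



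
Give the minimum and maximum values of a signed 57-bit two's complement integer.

For 57-bit two's complement:
Minimum: -2^56 = -72057594037927936
Maximum: 2^56 - 1 = 72057594037927935



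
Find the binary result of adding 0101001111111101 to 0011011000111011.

Add column by column from the right: bit + bit + carry-in; write the sum mod 2, carry 1 when the sum is 2 or 3.
carry:  1110111111111110
        0101001111111101
+       0011011000111011
------------------------
       01000101000111000
(the carry out of the leftmost column, 0, becomes the leading bit)
Decimal check:
  0101001111111101 = 16384 + 4096 + 512 + 256 + 128 + 64 + 32 + 16 + 8 + 4 + 1 = 21501
  0011011000111011 = 8192 + 4096 + 1024 + 512 + 32 + 16 + 8 + 2 + 1 = 13883
  21501 + 13883 = 35384, and 01000101000111000 = 32768 + 2048 + 512 + 32 + 16 + 8 = 35384 ✓



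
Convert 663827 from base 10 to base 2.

Using repeated division by 2:
663827 ÷ 2 = 331913 remainder 1
331913 ÷ 2 = 165956 remainder 1
165956 ÷ 2 = 82978 remainder 0
82978 ÷ 2 = 41489 remainder 0
41489 ÷ 2 = 20744 remainder 1
20744 ÷ 2 = 10372 remainder 0
10372 ÷ 2 = 5186 remainder 0
5186 ÷ 2 = 2593 remainder 0
2593 ÷ 2 = 1296 remainder 1
1296 ÷ 2 = 648 remainder 0
648 ÷ 2 = 324 remainder 0
324 ÷ 2 = 162 remainder 0
162 ÷ 2 = 81 remainder 0
81 ÷ 2 = 40 remainder 1
40 ÷ 2 = 20 remainder 0
20 ÷ 2 = 10 remainder 0
10 ÷ 2 = 5 remainder 0
5 ÷ 2 = 2 remainder 1
2 ÷ 2 = 1 remainder 0
1 ÷ 2 = 0 remainder 1
Reading remainders bottom to top: 10100010000100010011



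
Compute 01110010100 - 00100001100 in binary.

Method 1 - Direct subtraction (column by column from the right: bit − bit − borrow-in; if negative, add 2 and borrow 1 from the next column):
borrow: 00000010000
        01110010100
-       00100001100
-------------------
        01010001000

Method 2 - Add two's complement:
Two's complement of 00100001100: invert → 11011110011, add 1 → 11011110100
  01110010100
+ 11011110100
-------------
 101010001000  (end carry out of the top bit = 1)
Discarding the end carry: 01010001000
Decimal check:
  01110010100 = 512 + 256 + 128 + 16 + 4 = 916
  00100001100 = 256 + 8 + 4 = 268
  916 - 268 = 648, and 01010001000 = 512 + 128 + 8 = 648 ✓



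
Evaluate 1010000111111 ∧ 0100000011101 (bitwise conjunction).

AND: 1 only when both bits are 1
  1010000111111
& 0100000011101
---------------
  0000000011101
Decimal: 5183 & 2077 = 29



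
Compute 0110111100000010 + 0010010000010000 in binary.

Add column by column from the right: bit + bit + carry-in; write the sum mod 2, carry 1 when the sum is 2 or 3.
carry:  1101100000000000
        0110111100000010
+       0010010000010000
------------------------
       01001001100010010
(the carry out of the leftmost column, 0, becomes the leading bit)
Decimal check:
  0110111100000010 = 16384 + 8192 + 2048 + 1024 + 512 + 256 + 2 = 28418
  0010010000010000 = 8192 + 1024 + 16 = 9232
  28418 + 9232 = 37650, and 01001001100010010 = 32768 + 4096 + 512 + 256 + 16 + 2 = 37650 ✓



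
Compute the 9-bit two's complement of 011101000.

Original: 011101000
Step 1 - Invert all bits: 100010111
Step 2 - Add 1: 100011000
Verification: 011101000 + 100011000 = 1000000000; discarding the end carry (carry out of the top bit) leaves the 9-bit value 000000000, as required for x + (-x)



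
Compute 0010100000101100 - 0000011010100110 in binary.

Method 1 - Direct subtraction (column by column from the right: bit − bit − borrow-in; if negative, add 2 and borrow 1 from the next column):
borrow: 0000111100001100
        0010100000101100
-       0000011010100110
------------------------
        0010000110000110

Method 2 - Add two's complement:
Two's complement of 0000011010100110: invert → 1111100101011001, add 1 → 1111100101011010
  0010100000101100
+ 1111100101011010
------------------
 10010000110000110  (end carry out of the top bit = 1)
Discarding the end carry: 0010000110000110
Decimal check:
  0010100000101100 = 8192 + 2048 + 32 + 8 + 4 = 10284
  0000011010100110 = 1024 + 512 + 128 + 32 + 4 + 2 = 1702
  10284 - 1702 = 8582, and 0010000110000110 = 8192 + 256 + 128 + 4 + 2 = 8582 ✓



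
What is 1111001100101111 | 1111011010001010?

OR: 1 when either bit is 1
  1111001100101111
| 1111011010001010
------------------
  1111011110101111
Decimal: 62255 | 63114 = 63407



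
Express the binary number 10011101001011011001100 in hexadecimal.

Group into 4-bit nibbles from right:
  0100 = 4
  1110 = E
  1001 = 9
  0110 = 6
  1100 = C
  1100 = C
Result: 4E96CC



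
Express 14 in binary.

Using repeated division by 2:
14 ÷ 2 = 7 remainder 0
7 ÷ 2 = 3 remainder 1
3 ÷ 2 = 1 remainder 1
1 ÷ 2 = 0 remainder 1
Reading remainders bottom to top: 1110



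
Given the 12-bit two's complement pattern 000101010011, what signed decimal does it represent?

Binary: 000101010011
Sign bit: 0 (non-negative)
Read directly as an unsigned value:
000101010011 = 256 + 64 + 16 + 2 + 1 = 339
Value: 339



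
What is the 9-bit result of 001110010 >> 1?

Original: 001110010 (decimal 114)
Shift right by 1 position
Drop the 1 low bit; fill with zero on the left
Result: 000111001 (decimal 57)
Equivalent: 114 >> 1 = 114 ÷ 2^1 = 57



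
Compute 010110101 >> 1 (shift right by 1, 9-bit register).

Original: 010110101 (decimal 181)
Shift right by 1 position
Drop the 1 low bit; fill with zero on the left
Result: 001011010 (decimal 90)
Equivalent: 181 >> 1 = 181 ÷ 2^1 = 90



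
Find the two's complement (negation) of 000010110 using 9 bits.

Original: 000010110
Step 1 - Invert all bits: 111101001
Step 2 - Add 1: 111101010
Verification: 000010110 + 111101010 = 1000000000; discarding the end carry (carry out of the top bit) leaves the 9-bit value 000000000, as required for x + (-x)



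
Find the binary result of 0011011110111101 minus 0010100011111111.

Method 1 - Direct subtraction (column by column from the right: bit − bit − borrow-in; if negative, add 2 and borrow 1 from the next column):
borrow: 0001000111111100
        0011011110111101
-       0010100011111111
------------------------
        0000111010111110

Method 2 - Add two's complement:
Two's complement of 0010100011111111: invert → 1101011100000000, add 1 → 1101011100000001
  0011011110111101
+ 1101011100000001
------------------
 10000111010111110  (end carry out of the top bit = 1)
Discarding the end carry: 0000111010111110
Decimal check:
  0011011110111101 = 8192 + 4096 + 1024 + 512 + 256 + 128 + 32 + 16 + 8 + 4 + 1 = 14269
  0010100011111111 = 8192 + 2048 + 128 + 64 + 32 + 16 + 8 + 4 + 2 + 1 = 10495
  14269 - 10495 = 3774, and 0000111010111110 = 2048 + 1024 + 512 + 128 + 32 + 16 + 8 + 4 + 2 = 3774 ✓



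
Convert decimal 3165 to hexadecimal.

Using repeated division by 16 (digits 10–15 are A–F):
3165 ÷ 16 = 197 remainder 13 (D)
197 ÷ 16 = 12 remainder 5
12 ÷ 16 = 0 remainder 12 (C)
Reading remainders bottom to top: C5D

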